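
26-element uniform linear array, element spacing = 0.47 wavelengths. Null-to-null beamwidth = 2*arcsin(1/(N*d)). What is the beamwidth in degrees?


1/(N*d) = 1/(26*0.47) = 0.081833
BW = 2*arcsin(0.081833) = 9.4 degrees

9.4 degrees


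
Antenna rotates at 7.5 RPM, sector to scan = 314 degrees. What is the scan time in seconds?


t = 314 / (7.5 * 360) * 60 = 6.98 s

6.98 s


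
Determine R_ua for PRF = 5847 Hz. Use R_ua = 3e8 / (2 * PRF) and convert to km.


R_ua = 3e8 / (2 * 5847) = 25654.2 m = 25.7 km

25.7 km


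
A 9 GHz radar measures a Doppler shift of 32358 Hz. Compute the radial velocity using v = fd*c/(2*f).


v = 32358 * 3e8 / (2 * 9000000000.0) = 539.3 m/s

539.3 m/s


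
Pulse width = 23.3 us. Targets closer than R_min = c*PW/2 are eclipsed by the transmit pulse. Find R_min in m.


R_min = 3e8 * 23.3e-6 / 2 = 3495.0 m

3495.0 m


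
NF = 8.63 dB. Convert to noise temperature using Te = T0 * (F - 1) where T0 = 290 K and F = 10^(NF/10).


NF_lin = 10^(8.63/10) = 7.294575
Te = 290 * (7.294575 - 1) = 1825.4 K

1825.4 K


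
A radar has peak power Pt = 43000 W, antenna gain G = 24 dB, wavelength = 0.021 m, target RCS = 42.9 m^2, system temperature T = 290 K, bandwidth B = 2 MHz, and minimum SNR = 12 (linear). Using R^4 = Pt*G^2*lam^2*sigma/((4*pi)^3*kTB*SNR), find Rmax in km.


G_lin = 10^(24/10) = 251.188643
R^4 = 43000 * 251.188643^2 * 0.021^2 * 42.9 / ((4*pi)^3 * 1.38e-23 * 290 * 2000000.0 * 12)
R^4 = 2.69306e17 m^4
R_max = (2.69306e17)^(1/4) = 22780.4 m = 22.8 km

22.8 km


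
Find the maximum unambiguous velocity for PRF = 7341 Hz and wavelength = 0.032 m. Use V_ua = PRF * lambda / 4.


V_ua = 7341 * 0.032 / 4 = 58.7 m/s

58.7 m/s


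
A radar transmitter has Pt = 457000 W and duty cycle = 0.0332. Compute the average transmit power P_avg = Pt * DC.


P_avg = 457000 * 0.0332 = 15172.4 W

15172.4 W


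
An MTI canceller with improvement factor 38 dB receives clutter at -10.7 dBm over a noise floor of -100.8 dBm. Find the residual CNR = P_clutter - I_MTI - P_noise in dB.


CNR = -10.7 - 38 - (-100.8) = 52.1 dB

52.1 dB


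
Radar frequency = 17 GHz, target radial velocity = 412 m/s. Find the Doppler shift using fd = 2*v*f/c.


fd = 2 * 412 * 17000000000.0 / 3e8 = 46693.3 Hz

46693.3 Hz


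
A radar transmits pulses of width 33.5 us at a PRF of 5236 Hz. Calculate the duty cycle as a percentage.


DC = 33.5e-6 * 5236 * 100 = 17.54%

17.54%


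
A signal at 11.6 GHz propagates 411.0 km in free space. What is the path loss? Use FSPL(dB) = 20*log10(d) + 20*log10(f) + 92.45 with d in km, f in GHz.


20*log10(411.0) = 52.28
20*log10(11.6) = 21.29
FSPL = 166.0 dB

166.0 dB


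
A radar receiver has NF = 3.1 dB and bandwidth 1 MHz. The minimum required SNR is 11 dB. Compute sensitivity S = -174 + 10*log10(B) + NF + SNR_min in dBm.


10*log10(1000000.0) = 60.0
S = -174 + 60.0 + 3.1 + 11 = -99.9 dBm

-99.9 dBm


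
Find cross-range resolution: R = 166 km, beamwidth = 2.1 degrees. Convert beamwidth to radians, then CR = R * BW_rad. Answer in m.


BW_rad = 0.036651914
CR = 166000 * 0.036651914 = 6084.2 m

6084.2 m


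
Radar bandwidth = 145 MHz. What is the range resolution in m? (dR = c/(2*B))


dR = 3e8 / (2 * 145000000.0) = 1.03 m

1.03 m


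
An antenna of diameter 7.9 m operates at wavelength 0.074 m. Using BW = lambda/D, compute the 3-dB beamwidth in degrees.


BW_rad = 0.074 / 7.9 = 0.009367
BW_deg = 0.54 degrees

0.54 degrees


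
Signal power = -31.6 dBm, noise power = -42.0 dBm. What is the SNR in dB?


SNR = -31.6 - (-42.0) = 10.4 dB

10.4 dB


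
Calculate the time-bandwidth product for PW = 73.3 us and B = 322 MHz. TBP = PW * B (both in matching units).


TBP = 73.3 * 322 = 23602.6

23602.6


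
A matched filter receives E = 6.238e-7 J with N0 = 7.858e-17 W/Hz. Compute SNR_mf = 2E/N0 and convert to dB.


SNR_lin = 2 * 6.238e-7 / 7.858e-17 = 1.588e10
SNR_dB = 10*log10(1.588e10) = 102.0 dB

102.0 dB


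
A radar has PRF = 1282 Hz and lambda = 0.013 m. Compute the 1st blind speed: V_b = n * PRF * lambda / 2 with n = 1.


V_blind = 1 * 1282 * 0.013 / 2 = 8.3 m/s

8.3 m/s


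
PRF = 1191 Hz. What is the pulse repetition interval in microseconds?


PRI = 1/1191 = 0.0008396306 s = 839.6 us

839.6 us


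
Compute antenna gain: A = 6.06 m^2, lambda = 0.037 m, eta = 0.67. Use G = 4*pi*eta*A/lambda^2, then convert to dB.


G_linear = 4*pi*0.67*6.06/0.037^2 = 37269.52
G_dB = 10*log10(37269.52) = 45.7 dB

45.7 dB


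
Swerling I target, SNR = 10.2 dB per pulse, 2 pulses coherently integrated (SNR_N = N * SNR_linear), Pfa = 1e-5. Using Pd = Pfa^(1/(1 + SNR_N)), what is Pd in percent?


SNR_lin = 10^(10.2/10) = 10.47129
SNR_N = 2 * 10.47129 = 20.94258
1/(1 + SNR_N) = 1/21.94258 = 0.0455735
Pd = (1e-5)^0.0455735 = 0.59174
Pd = 59.2%

59.2%


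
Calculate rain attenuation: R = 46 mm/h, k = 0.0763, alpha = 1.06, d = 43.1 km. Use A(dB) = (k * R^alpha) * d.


gamma = 0.0763 * 46^1.06 = 4.416191 dB/km
A = 4.416191 * 43.1 = 190.34 dB

190.34 dB


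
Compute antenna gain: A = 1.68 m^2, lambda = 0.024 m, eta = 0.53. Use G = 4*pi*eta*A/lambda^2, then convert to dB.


G_linear = 4*pi*0.53*1.68/0.024^2 = 19425.51
G_dB = 10*log10(19425.51) = 42.9 dB

42.9 dB


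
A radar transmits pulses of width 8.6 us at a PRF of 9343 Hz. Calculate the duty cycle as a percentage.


DC = 8.6e-6 * 9343 * 100 = 8.03%

8.03%


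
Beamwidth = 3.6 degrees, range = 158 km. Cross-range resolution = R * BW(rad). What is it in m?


BW_rad = 0.062831853
CR = 158000 * 0.062831853 = 9927.4 m

9927.4 m


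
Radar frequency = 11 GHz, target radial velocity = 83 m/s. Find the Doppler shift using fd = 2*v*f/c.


fd = 2 * 83 * 11000000000.0 / 3e8 = 6086.7 Hz

6086.7 Hz


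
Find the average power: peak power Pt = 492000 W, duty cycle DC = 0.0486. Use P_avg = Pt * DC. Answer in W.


P_avg = 492000 * 0.0486 = 23911.2 W

23911.2 W


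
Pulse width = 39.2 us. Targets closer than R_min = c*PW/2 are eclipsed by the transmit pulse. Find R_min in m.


R_min = 3e8 * 39.2e-6 / 2 = 5880.0 m

5880.0 m


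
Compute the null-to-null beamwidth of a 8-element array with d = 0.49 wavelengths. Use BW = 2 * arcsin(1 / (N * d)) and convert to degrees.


1/(N*d) = 1/(8*0.49) = 0.255102
BW = 2*arcsin(0.255102) = 29.6 degrees

29.6 degrees


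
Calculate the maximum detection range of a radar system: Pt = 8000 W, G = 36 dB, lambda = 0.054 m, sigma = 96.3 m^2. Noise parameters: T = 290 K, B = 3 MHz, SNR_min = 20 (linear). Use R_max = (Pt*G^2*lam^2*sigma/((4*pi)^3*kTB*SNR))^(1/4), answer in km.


G_lin = 10^(36/10) = 3981.071706
R^4 = 8000 * 3981.071706^2 * 0.054^2 * 96.3 / ((4*pi)^3 * 1.38e-23 * 290 * 3000000.0 * 20)
R^4 = 7.47215e19 m^4
R_max = (7.47215e19)^(1/4) = 92974.0 m = 93.0 km

93.0 km


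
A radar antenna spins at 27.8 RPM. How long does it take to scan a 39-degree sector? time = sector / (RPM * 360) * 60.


t = 39 / (27.8 * 360) * 60 = 0.23 s

0.23 s


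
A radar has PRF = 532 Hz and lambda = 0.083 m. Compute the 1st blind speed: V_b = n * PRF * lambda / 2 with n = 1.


V_blind = 1 * 532 * 0.083 / 2 = 22.1 m/s

22.1 m/s


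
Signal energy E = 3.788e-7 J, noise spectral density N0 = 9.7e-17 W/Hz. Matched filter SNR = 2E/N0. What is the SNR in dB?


SNR_lin = 2 * 3.788e-7 / 9.7e-17 = 7.81e9
SNR_dB = 10*log10(7.81e9) = 98.9 dB

98.9 dB


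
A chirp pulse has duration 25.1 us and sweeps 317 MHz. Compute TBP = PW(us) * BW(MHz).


TBP = 25.1 * 317 = 7956.7

7956.7


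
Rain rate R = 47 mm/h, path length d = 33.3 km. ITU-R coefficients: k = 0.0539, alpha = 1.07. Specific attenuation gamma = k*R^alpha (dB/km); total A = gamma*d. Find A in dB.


gamma = 0.0539 * 47^1.07 = 3.316908 dB/km
A = 3.316908 * 33.3 = 110.45 dB

110.45 dB


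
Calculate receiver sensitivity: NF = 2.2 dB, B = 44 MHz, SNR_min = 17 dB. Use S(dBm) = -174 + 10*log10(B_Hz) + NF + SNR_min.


10*log10(44000000.0) = 76.43
S = -174 + 76.43 + 2.2 + 17 = -78.4 dBm

-78.4 dBm


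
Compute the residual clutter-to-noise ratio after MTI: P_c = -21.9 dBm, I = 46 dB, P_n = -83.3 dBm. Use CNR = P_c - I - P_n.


CNR = -21.9 - 46 - (-83.3) = 15.4 dB

15.4 dB


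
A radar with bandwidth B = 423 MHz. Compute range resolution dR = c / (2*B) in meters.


dR = 3e8 / (2 * 423000000.0) = 0.35 m

0.35 m


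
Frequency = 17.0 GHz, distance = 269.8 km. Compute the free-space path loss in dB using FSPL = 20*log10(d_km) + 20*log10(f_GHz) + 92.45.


20*log10(269.8) = 48.62
20*log10(17.0) = 24.61
FSPL = 165.7 dB

165.7 dB


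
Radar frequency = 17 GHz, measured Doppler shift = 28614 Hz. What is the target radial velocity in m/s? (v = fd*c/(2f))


v = 28614 * 3e8 / (2 * 17000000000.0) = 252.5 m/s

252.5 m/s


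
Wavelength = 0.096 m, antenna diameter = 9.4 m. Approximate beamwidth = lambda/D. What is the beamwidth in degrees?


BW_rad = 0.096 / 9.4 = 0.010213
BW_deg = 0.59 degrees

0.59 degrees


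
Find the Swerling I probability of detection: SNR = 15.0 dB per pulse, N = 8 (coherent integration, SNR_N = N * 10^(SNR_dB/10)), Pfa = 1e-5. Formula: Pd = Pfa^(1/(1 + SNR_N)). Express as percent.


SNR_lin = 10^(15.0/10) = 31.62278
SNR_N = 8 * 31.62278 = 252.98224
1/(1 + SNR_N) = 1/253.98224 = 0.0039373
Pd = (1e-5)^0.0039373 = 0.95568
Pd = 95.6%

95.6%


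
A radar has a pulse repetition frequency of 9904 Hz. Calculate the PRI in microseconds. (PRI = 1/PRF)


PRI = 1/9904 = 0.0001009693 s = 101.0 us

101.0 us


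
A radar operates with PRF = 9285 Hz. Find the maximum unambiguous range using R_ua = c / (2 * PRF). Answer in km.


R_ua = 3e8 / (2 * 9285) = 16155.1 m = 16.2 km

16.2 km


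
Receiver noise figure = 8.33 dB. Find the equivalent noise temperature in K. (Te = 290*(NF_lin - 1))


NF_lin = 10^(8.33/10) = 6.807694
Te = 290 * (6.807694 - 1) = 1684.2 K

1684.2 K


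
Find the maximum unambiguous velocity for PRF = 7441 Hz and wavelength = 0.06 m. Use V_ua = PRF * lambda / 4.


V_ua = 7441 * 0.06 / 4 = 111.6 m/s

111.6 m/s


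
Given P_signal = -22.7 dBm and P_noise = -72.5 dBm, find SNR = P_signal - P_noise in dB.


SNR = -22.7 - (-72.5) = 49.8 dB

49.8 dB


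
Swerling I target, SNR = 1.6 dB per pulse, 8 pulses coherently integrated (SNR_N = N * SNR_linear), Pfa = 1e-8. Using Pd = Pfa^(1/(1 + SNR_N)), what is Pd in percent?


SNR_lin = 10^(1.6/10) = 1.44544
SNR_N = 8 * 1.44544 = 11.56352
1/(1 + SNR_N) = 1/12.56352 = 0.0795955
Pd = (1e-8)^0.0795955 = 0.2308
Pd = 23.1%

23.1%


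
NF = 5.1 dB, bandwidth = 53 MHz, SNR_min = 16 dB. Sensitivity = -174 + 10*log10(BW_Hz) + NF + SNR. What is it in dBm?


10*log10(53000000.0) = 77.24
S = -174 + 77.24 + 5.1 + 16 = -75.7 dBm

-75.7 dBm


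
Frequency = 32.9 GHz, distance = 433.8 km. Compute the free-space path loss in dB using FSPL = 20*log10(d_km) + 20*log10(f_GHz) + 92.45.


20*log10(433.8) = 52.75
20*log10(32.9) = 30.34
FSPL = 175.5 dB

175.5 dB


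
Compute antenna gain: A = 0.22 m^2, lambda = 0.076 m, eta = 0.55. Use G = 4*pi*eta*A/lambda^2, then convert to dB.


G_linear = 4*pi*0.55*0.22/0.076^2 = 263.25
G_dB = 10*log10(263.25) = 24.2 dB

24.2 dB


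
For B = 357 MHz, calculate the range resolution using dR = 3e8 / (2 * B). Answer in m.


dR = 3e8 / (2 * 357000000.0) = 0.42 m

0.42 m


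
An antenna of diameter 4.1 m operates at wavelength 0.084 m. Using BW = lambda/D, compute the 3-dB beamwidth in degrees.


BW_rad = 0.084 / 4.1 = 0.020488
BW_deg = 1.17 degrees

1.17 degrees


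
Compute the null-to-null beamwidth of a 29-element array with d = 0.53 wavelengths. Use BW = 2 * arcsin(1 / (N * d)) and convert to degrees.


1/(N*d) = 1/(29*0.53) = 0.065062
BW = 2*arcsin(0.065062) = 7.5 degrees

7.5 degrees


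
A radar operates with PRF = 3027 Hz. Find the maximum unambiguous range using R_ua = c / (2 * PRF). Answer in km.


R_ua = 3e8 / (2 * 3027) = 49554.0 m = 49.6 km

49.6 km


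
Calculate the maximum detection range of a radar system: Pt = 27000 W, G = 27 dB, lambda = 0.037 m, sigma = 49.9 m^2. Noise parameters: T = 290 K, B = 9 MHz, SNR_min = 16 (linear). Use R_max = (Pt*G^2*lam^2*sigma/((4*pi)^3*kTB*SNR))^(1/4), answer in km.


G_lin = 10^(27/10) = 501.187234
R^4 = 27000 * 501.187234^2 * 0.037^2 * 49.9 / ((4*pi)^3 * 1.38e-23 * 290 * 9000000.0 * 16)
R^4 = 4.05134e17 m^4
R_max = (4.05134e17)^(1/4) = 25229.0 m = 25.2 km

25.2 km


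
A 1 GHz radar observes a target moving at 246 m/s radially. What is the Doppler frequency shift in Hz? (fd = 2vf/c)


fd = 2 * 246 * 1000000000.0 / 3e8 = 1640.0 Hz

1640.0 Hz


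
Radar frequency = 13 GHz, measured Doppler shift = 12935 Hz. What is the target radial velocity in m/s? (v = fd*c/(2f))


v = 12935 * 3e8 / (2 * 13000000000.0) = 149.3 m/s

149.3 m/s


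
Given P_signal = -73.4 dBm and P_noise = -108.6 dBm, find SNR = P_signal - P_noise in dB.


SNR = -73.4 - (-108.6) = 35.2 dB

35.2 dB


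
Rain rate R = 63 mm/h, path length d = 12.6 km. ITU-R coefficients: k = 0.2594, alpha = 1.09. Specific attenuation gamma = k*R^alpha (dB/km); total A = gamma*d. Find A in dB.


gamma = 0.2594 * 63^1.09 = 23.727456 dB/km
A = 23.727456 * 12.6 = 298.97 dB

298.97 dB


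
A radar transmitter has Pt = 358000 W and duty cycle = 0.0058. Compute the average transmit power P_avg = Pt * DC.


P_avg = 358000 * 0.0058 = 2076.4 W

2076.4 W


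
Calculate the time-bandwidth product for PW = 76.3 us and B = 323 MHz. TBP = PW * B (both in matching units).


TBP = 76.3 * 323 = 24644.9

24644.9


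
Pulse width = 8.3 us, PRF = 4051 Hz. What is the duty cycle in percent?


DC = 8.3e-6 * 4051 * 100 = 3.36%

3.36%


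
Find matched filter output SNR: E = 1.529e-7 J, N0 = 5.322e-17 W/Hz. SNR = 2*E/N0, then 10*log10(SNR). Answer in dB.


SNR_lin = 2 * 1.529e-7 / 5.322e-17 = 5.746e9
SNR_dB = 10*log10(5.746e9) = 97.6 dB

97.6 dB


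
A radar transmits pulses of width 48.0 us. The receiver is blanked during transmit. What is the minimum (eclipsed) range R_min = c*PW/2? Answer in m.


R_min = 3e8 * 48.0e-6 / 2 = 7200.0 m

7200.0 m


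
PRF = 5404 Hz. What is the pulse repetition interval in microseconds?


PRI = 1/5404 = 0.0001850481 s = 185.0 us

185.0 us


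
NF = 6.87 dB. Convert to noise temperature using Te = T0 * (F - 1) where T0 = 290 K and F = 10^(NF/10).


NF_lin = 10^(6.87/10) = 4.864072
Te = 290 * (4.864072 - 1) = 1120.6 K

1120.6 K


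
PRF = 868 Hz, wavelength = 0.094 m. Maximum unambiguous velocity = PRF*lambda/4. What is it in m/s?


V_ua = 868 * 0.094 / 4 = 20.4 m/s

20.4 m/s


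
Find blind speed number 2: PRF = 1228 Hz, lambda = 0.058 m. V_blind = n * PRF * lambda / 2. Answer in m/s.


V_blind = 2 * 1228 * 0.058 / 2 = 71.2 m/s

71.2 m/s


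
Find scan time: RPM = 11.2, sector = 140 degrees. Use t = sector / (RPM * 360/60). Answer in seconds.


t = 140 / (11.2 * 360) * 60 = 2.08 s

2.08 s


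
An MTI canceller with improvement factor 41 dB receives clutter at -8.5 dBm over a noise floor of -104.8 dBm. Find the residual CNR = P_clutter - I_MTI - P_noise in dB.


CNR = -8.5 - 41 - (-104.8) = 55.3 dB

55.3 dB


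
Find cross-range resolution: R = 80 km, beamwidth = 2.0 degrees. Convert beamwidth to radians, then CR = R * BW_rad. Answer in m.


BW_rad = 0.034906585
CR = 80000 * 0.034906585 = 2792.5 m

2792.5 m


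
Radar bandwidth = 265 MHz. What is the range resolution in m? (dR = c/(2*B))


dR = 3e8 / (2 * 265000000.0) = 0.57 m

0.57 m


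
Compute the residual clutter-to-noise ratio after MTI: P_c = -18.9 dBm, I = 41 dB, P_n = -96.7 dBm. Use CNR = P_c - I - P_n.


CNR = -18.9 - 41 - (-96.7) = 36.8 dB

36.8 dB


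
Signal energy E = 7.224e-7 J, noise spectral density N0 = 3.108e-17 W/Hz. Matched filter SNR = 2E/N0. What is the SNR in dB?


SNR_lin = 2 * 7.224e-7 / 3.108e-17 = 4.649e10
SNR_dB = 10*log10(4.649e10) = 106.7 dB

106.7 dB


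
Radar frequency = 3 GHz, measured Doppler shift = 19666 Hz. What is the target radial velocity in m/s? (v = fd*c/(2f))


v = 19666 * 3e8 / (2 * 3000000000.0) = 983.3 m/s

983.3 m/s


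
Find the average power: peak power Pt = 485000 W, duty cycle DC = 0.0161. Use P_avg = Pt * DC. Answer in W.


P_avg = 485000 * 0.0161 = 7808.5 W

7808.5 W


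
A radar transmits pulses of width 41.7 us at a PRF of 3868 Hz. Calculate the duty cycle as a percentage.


DC = 41.7e-6 * 3868 * 100 = 16.13%

16.13%


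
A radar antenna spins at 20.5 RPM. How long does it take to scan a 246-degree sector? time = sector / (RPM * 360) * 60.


t = 246 / (20.5 * 360) * 60 = 2.0 s

2.0 s


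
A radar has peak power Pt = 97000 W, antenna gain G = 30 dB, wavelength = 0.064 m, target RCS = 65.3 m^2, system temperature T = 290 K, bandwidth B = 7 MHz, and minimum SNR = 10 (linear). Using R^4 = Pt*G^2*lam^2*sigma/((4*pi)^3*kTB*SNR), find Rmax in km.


G_lin = 10^(30/10) = 1000.0
R^4 = 97000 * 1000.0^2 * 0.064^2 * 65.3 / ((4*pi)^3 * 1.38e-23 * 290 * 7000000.0 * 10)
R^4 = 4.66703e19 m^4
R_max = (4.66703e19)^(1/4) = 82653.3 m = 82.7 km

82.7 km


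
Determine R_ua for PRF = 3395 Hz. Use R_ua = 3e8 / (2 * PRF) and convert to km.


R_ua = 3e8 / (2 * 3395) = 44182.6 m = 44.2 km

44.2 km


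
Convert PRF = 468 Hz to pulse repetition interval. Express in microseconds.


PRI = 1/468 = 0.0021367521 s = 2136.8 us

2136.8 us


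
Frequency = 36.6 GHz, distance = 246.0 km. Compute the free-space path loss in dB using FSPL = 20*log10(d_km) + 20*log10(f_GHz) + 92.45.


20*log10(246.0) = 47.82
20*log10(36.6) = 31.27
FSPL = 171.5 dB

171.5 dB


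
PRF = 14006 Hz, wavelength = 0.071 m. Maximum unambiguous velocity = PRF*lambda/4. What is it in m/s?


V_ua = 14006 * 0.071 / 4 = 248.6 m/s

248.6 m/s


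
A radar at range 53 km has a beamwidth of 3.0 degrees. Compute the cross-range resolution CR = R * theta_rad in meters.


BW_rad = 0.052359878
CR = 53000 * 0.052359878 = 2775.1 m

2775.1 m


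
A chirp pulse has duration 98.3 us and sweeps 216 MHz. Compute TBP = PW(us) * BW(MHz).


TBP = 98.3 * 216 = 21232.8

21232.8


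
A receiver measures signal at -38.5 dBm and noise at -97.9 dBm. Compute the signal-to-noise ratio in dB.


SNR = -38.5 - (-97.9) = 59.4 dB

59.4 dB


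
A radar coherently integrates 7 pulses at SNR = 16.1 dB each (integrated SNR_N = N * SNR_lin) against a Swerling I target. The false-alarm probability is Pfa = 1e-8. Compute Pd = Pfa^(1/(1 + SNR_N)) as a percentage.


SNR_lin = 10^(16.1/10) = 40.73803
SNR_N = 7 * 40.73803 = 285.16621
1/(1 + SNR_N) = 1/286.16621 = 0.0034945
Pd = (1e-8)^0.0034945 = 0.93766
Pd = 93.8%

93.8%


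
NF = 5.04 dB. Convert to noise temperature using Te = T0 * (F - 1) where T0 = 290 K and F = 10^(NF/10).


NF_lin = 10^(5.04/10) = 3.191538
Te = 290 * (3.191538 - 1) = 635.5 K

635.5 K


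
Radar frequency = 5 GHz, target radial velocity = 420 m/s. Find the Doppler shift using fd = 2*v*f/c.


fd = 2 * 420 * 5000000000.0 / 3e8 = 14000.0 Hz

14000.0 Hz


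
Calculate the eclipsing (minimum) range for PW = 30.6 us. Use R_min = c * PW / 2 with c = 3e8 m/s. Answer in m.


R_min = 3e8 * 30.6e-6 / 2 = 4590.0 m

4590.0 m


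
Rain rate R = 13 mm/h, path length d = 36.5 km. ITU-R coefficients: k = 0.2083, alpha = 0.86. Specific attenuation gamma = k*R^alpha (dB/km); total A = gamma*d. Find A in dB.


gamma = 0.2083 * 13^0.86 = 1.890952 dB/km
A = 1.890952 * 36.5 = 69.02 dB

69.02 dB


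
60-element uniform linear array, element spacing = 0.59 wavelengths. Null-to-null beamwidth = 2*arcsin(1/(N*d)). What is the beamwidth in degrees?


1/(N*d) = 1/(60*0.59) = 0.028249
BW = 2*arcsin(0.028249) = 3.2 degrees

3.2 degrees


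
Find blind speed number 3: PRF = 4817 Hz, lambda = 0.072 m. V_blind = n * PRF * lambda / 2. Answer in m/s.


V_blind = 3 * 4817 * 0.072 / 2 = 520.2 m/s

520.2 m/s


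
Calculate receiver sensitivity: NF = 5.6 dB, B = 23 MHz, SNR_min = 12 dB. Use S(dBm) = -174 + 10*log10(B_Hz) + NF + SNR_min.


10*log10(23000000.0) = 73.62
S = -174 + 73.62 + 5.6 + 12 = -82.8 dBm

-82.8 dBm


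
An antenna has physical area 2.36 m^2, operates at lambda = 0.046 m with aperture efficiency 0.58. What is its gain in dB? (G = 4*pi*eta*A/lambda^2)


G_linear = 4*pi*0.58*2.36/0.046^2 = 8128.95
G_dB = 10*log10(8128.95) = 39.1 dB

39.1 dB


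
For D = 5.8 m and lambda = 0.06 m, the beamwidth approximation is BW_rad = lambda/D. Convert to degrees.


BW_rad = 0.06 / 5.8 = 0.010345
BW_deg = 0.59 degrees

0.59 degrees


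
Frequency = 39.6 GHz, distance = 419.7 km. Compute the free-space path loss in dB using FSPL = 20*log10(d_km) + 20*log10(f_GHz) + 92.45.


20*log10(419.7) = 52.46
20*log10(39.6) = 31.95
FSPL = 176.9 dB

176.9 dB


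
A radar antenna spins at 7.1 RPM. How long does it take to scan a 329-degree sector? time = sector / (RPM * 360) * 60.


t = 329 / (7.1 * 360) * 60 = 7.72 s

7.72 s


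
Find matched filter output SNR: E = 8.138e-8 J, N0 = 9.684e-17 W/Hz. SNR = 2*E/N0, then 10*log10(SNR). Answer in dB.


SNR_lin = 2 * 8.138e-8 / 9.684e-17 = 1.681e9
SNR_dB = 10*log10(1.681e9) = 92.3 dB

92.3 dB


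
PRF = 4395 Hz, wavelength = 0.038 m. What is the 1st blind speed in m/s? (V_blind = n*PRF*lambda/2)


V_blind = 1 * 4395 * 0.038 / 2 = 83.5 m/s

83.5 m/s


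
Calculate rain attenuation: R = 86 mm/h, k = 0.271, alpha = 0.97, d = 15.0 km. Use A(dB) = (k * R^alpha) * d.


gamma = 0.271 * 86^0.97 = 20.390731 dB/km
A = 20.390731 * 15.0 = 305.86 dB

305.86 dB


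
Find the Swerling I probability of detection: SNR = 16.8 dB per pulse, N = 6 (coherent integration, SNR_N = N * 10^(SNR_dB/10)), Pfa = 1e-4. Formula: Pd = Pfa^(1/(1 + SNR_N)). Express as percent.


SNR_lin = 10^(16.8/10) = 47.86301
SNR_N = 6 * 47.86301 = 287.17806
1/(1 + SNR_N) = 1/288.17806 = 0.0034701
Pd = (1e-4)^0.0034701 = 0.96854
Pd = 96.9%

96.9%


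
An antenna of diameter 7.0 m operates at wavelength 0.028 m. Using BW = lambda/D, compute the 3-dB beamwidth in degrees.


BW_rad = 0.028 / 7.0 = 0.004
BW_deg = 0.23 degrees

0.23 degrees


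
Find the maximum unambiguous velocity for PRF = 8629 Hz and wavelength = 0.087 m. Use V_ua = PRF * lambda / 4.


V_ua = 8629 * 0.087 / 4 = 187.7 m/s

187.7 m/s


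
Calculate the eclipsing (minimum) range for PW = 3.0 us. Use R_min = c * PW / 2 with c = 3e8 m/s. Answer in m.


R_min = 3e8 * 3.0e-6 / 2 = 450.0 m

450.0 m


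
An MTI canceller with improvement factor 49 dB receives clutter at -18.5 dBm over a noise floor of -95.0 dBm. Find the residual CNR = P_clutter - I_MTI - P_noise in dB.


CNR = -18.5 - 49 - (-95.0) = 27.5 dB

27.5 dB


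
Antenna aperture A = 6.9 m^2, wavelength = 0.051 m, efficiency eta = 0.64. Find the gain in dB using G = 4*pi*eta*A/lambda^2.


G_linear = 4*pi*0.64*6.9/0.051^2 = 21335.29
G_dB = 10*log10(21335.29) = 43.3 dB

43.3 dB


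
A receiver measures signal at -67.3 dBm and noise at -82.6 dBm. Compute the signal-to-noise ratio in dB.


SNR = -67.3 - (-82.6) = 15.3 dB

15.3 dB


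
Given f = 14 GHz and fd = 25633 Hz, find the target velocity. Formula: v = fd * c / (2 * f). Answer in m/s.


v = 25633 * 3e8 / (2 * 14000000000.0) = 274.6 m/s

274.6 m/s


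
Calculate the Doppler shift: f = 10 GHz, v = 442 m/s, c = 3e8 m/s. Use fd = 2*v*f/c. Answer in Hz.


fd = 2 * 442 * 10000000000.0 / 3e8 = 29466.7 Hz

29466.7 Hz


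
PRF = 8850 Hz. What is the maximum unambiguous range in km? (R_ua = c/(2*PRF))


R_ua = 3e8 / (2 * 8850) = 16949.2 m = 16.9 km

16.9 km


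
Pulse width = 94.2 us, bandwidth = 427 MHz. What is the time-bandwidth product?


TBP = 94.2 * 427 = 40223.4

40223.4


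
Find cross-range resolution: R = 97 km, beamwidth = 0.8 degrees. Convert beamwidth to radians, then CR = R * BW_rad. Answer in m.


BW_rad = 0.013962634
CR = 97000 * 0.013962634 = 1354.4 m

1354.4 m


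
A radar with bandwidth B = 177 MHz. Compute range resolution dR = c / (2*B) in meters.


dR = 3e8 / (2 * 177000000.0) = 0.85 m

0.85 m


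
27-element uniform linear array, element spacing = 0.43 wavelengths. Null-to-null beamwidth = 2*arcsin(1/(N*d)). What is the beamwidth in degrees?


1/(N*d) = 1/(27*0.43) = 0.086133
BW = 2*arcsin(0.086133) = 9.9 degrees

9.9 degrees


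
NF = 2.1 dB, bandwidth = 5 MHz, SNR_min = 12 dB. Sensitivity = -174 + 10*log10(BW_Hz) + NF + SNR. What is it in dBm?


10*log10(5000000.0) = 66.99
S = -174 + 66.99 + 2.1 + 12 = -92.9 dBm

-92.9 dBm


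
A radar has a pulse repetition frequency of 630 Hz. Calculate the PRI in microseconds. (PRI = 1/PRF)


PRI = 1/630 = 0.0015873016 s = 1587.3 us

1587.3 us


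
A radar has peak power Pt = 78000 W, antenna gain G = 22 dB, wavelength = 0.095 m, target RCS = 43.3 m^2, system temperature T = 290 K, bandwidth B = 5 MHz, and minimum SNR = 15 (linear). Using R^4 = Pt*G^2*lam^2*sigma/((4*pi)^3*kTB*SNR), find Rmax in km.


G_lin = 10^(22/10) = 158.489319
R^4 = 78000 * 158.489319^2 * 0.095^2 * 43.3 / ((4*pi)^3 * 1.38e-23 * 290 * 5000000.0 * 15)
R^4 = 1.28547e18 m^4
R_max = (1.28547e18)^(1/4) = 33671.7 m = 33.7 km

33.7 km


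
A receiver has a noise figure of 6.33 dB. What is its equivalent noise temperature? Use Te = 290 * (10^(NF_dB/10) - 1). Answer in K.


NF_lin = 10^(6.33/10) = 4.295364
Te = 290 * (4.295364 - 1) = 955.7 K

955.7 K


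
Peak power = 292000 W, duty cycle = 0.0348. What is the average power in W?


P_avg = 292000 * 0.0348 = 10161.6 W

10161.6 W


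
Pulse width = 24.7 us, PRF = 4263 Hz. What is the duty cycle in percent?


DC = 24.7e-6 * 4263 * 100 = 10.53%

10.53%


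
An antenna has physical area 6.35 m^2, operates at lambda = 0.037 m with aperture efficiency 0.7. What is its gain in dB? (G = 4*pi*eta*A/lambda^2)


G_linear = 4*pi*0.7*6.35/0.037^2 = 40801.69
G_dB = 10*log10(40801.69) = 46.1 dB

46.1 dB


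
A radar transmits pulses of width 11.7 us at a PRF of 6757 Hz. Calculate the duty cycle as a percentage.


DC = 11.7e-6 * 6757 * 100 = 7.91%

7.91%


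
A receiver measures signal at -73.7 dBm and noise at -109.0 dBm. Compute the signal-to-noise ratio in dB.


SNR = -73.7 - (-109.0) = 35.3 dB

35.3 dB


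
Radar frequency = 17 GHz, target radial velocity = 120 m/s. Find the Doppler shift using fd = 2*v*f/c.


fd = 2 * 120 * 17000000000.0 / 3e8 = 13600.0 Hz

13600.0 Hz


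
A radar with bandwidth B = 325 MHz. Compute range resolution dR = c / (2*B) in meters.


dR = 3e8 / (2 * 325000000.0) = 0.46 m

0.46 m


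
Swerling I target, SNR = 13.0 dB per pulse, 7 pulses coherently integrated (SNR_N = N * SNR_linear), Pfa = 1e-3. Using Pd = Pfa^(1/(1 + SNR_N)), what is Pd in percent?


SNR_lin = 10^(13.0/10) = 19.95262
SNR_N = 7 * 19.95262 = 139.66834
1/(1 + SNR_N) = 1/140.66834 = 0.0071089
Pd = (1e-3)^0.0071089 = 0.95208
Pd = 95.2%

95.2%


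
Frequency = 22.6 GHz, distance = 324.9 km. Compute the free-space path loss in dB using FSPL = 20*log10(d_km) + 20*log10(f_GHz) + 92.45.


20*log10(324.9) = 50.23
20*log10(22.6) = 27.08
FSPL = 169.8 dB

169.8 dB


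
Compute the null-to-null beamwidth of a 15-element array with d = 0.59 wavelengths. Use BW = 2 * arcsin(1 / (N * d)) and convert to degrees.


1/(N*d) = 1/(15*0.59) = 0.112994
BW = 2*arcsin(0.112994) = 13.0 degrees

13.0 degrees


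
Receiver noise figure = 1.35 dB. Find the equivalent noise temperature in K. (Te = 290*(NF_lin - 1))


NF_lin = 10^(1.35/10) = 1.364583
Te = 290 * (1.364583 - 1) = 105.7 K

105.7 K


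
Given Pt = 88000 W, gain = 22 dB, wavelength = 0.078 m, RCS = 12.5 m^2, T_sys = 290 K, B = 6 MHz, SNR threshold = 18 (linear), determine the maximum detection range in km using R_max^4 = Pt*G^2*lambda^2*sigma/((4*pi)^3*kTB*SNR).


G_lin = 10^(22/10) = 158.489319
R^4 = 88000 * 158.489319^2 * 0.078^2 * 12.5 / ((4*pi)^3 * 1.38e-23 * 290 * 6000000.0 * 18)
R^4 = 1.95998e17 m^4
R_max = (1.95998e17)^(1/4) = 21040.8 m = 21.0 km

21.0 km


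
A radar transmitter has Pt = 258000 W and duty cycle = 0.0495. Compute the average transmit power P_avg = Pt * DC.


P_avg = 258000 * 0.0495 = 12771.0 W

12771.0 W


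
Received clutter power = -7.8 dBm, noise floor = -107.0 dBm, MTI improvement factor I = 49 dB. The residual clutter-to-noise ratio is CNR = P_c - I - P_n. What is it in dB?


CNR = -7.8 - 49 - (-107.0) = 50.2 dB

50.2 dB


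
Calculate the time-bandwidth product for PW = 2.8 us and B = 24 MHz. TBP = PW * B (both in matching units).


TBP = 2.8 * 24 = 67.2

67.2


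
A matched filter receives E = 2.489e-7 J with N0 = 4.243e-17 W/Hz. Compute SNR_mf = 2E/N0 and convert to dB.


SNR_lin = 2 * 2.489e-7 / 4.243e-17 = 1.173e10
SNR_dB = 10*log10(1.173e10) = 100.7 dB

100.7 dB


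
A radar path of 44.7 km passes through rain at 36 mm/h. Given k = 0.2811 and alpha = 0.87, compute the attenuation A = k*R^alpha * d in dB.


gamma = 0.2811 * 36^0.87 = 6.351028 dB/km
A = 6.351028 * 44.7 = 283.89 dB

283.89 dB


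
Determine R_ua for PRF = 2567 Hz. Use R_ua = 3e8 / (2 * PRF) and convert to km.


R_ua = 3e8 / (2 * 2567) = 58434.0 m = 58.4 km

58.4 km


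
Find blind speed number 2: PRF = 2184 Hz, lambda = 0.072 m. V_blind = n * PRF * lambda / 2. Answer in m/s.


V_blind = 2 * 2184 * 0.072 / 2 = 157.2 m/s

157.2 m/s


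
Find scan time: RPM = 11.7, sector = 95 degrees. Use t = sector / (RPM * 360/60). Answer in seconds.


t = 95 / (11.7 * 360) * 60 = 1.35 s

1.35 s


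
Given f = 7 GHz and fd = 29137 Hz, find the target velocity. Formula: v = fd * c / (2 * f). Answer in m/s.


v = 29137 * 3e8 / (2 * 7000000000.0) = 624.4 m/s

624.4 m/s


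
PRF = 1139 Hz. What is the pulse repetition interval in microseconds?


PRI = 1/1139 = 0.0008779631 s = 878.0 us

878.0 us


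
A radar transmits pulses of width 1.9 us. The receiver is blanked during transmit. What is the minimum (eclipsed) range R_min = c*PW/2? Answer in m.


R_min = 3e8 * 1.9e-6 / 2 = 285.0 m

285.0 m


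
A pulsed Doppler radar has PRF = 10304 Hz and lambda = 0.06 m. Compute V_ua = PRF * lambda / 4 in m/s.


V_ua = 10304 * 0.06 / 4 = 154.6 m/s

154.6 m/s


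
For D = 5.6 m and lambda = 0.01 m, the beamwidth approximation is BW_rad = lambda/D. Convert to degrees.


BW_rad = 0.01 / 5.6 = 0.001786
BW_deg = 0.1 degrees

0.1 degrees


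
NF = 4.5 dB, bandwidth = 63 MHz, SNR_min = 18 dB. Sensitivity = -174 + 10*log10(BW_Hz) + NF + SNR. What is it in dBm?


10*log10(63000000.0) = 77.99
S = -174 + 77.99 + 4.5 + 18 = -73.5 dBm

-73.5 dBm


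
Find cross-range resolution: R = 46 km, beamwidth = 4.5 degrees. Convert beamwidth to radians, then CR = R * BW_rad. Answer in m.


BW_rad = 0.078539816
CR = 46000 * 0.078539816 = 3612.8 m

3612.8 m


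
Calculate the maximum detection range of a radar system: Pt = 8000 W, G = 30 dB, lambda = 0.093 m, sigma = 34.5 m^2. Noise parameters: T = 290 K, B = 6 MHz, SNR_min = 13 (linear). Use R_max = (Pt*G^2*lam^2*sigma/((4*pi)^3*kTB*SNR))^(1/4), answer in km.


G_lin = 10^(30/10) = 1000.0
R^4 = 8000 * 1000.0^2 * 0.093^2 * 34.5 / ((4*pi)^3 * 1.38e-23 * 290 * 6000000.0 * 13)
R^4 = 3.85366e18 m^4
R_max = (3.85366e18)^(1/4) = 44306.6 m = 44.3 km

44.3 km


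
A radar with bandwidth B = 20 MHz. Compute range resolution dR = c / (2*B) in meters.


dR = 3e8 / (2 * 20000000.0) = 7.5 m

7.5 m


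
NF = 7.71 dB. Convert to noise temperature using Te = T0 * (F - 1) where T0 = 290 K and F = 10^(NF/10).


NF_lin = 10^(7.71/10) = 5.902011
Te = 290 * (5.902011 - 1) = 1421.6 K

1421.6 K


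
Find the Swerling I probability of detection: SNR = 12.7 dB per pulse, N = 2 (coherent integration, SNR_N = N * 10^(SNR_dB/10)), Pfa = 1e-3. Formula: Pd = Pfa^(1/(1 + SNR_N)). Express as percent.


SNR_lin = 10^(12.7/10) = 18.62087
SNR_N = 2 * 18.62087 = 37.24174
1/(1 + SNR_N) = 1/38.24174 = 0.0261494
Pd = (1e-3)^0.0261494 = 0.83474
Pd = 83.5%

83.5%


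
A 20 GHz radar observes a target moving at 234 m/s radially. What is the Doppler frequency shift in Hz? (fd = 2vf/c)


fd = 2 * 234 * 20000000000.0 / 3e8 = 31200.0 Hz

31200.0 Hz


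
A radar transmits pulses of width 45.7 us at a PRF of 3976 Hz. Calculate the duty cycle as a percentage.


DC = 45.7e-6 * 3976 * 100 = 18.17%

18.17%


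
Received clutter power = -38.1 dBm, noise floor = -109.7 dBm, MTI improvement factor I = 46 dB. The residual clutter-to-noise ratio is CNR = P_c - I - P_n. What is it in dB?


CNR = -38.1 - 46 - (-109.7) = 25.6 dB

25.6 dB


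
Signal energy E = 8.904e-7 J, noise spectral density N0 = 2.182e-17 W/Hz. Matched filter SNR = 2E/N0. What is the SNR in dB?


SNR_lin = 2 * 8.904e-7 / 2.182e-17 = 8.161e10
SNR_dB = 10*log10(8.161e10) = 109.1 dB

109.1 dB


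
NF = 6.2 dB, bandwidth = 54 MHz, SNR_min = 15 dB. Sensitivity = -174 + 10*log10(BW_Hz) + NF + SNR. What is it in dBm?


10*log10(54000000.0) = 77.32
S = -174 + 77.32 + 6.2 + 15 = -75.5 dBm

-75.5 dBm


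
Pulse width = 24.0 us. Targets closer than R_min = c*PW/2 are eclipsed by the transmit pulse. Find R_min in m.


R_min = 3e8 * 24.0e-6 / 2 = 3600.0 m

3600.0 m


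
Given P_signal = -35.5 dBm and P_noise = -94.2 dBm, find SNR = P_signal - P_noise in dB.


SNR = -35.5 - (-94.2) = 58.7 dB

58.7 dB


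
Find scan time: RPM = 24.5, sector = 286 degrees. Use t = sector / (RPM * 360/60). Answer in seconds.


t = 286 / (24.5 * 360) * 60 = 1.95 s

1.95 s


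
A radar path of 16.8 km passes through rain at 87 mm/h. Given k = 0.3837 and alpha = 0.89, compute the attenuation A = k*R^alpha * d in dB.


gamma = 0.3837 * 87^0.89 = 20.425088 dB/km
A = 20.425088 * 16.8 = 343.14 dB

343.14 dB


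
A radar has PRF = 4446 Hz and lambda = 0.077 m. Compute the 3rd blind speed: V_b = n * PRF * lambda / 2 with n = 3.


V_blind = 3 * 4446 * 0.077 / 2 = 513.5 m/s

513.5 m/s


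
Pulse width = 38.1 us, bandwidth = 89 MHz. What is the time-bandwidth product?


TBP = 38.1 * 89 = 3390.9

3390.9


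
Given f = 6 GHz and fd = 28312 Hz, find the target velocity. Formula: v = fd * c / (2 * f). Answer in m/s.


v = 28312 * 3e8 / (2 * 6000000000.0) = 707.8 m/s

707.8 m/s


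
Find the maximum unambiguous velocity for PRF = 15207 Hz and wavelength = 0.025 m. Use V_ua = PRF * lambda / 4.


V_ua = 15207 * 0.025 / 4 = 95.0 m/s

95.0 m/s


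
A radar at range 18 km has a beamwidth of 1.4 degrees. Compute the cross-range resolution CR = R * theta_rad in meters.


BW_rad = 0.02443461
CR = 18000 * 0.02443461 = 439.8 m

439.8 m


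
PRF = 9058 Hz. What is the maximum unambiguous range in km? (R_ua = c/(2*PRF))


R_ua = 3e8 / (2 * 9058) = 16559.9 m = 16.6 km

16.6 km


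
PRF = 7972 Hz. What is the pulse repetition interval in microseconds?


PRI = 1/7972 = 0.000125439 s = 125.4 us

125.4 us


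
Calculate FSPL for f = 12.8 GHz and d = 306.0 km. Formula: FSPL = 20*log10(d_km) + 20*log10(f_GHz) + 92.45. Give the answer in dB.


20*log10(306.0) = 49.71
20*log10(12.8) = 22.14
FSPL = 164.3 dB

164.3 dB


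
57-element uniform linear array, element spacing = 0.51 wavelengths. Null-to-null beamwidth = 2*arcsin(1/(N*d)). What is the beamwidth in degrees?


1/(N*d) = 1/(57*0.51) = 0.0344
BW = 2*arcsin(0.0344) = 3.9 degrees

3.9 degrees


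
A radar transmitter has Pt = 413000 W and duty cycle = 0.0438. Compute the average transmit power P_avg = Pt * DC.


P_avg = 413000 * 0.0438 = 18089.4 W

18089.4 W


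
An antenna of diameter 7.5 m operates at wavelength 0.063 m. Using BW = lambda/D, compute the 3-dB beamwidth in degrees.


BW_rad = 0.063 / 7.5 = 0.0084
BW_deg = 0.48 degrees

0.48 degrees


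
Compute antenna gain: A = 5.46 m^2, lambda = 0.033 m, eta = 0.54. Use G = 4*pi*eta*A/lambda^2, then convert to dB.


G_linear = 4*pi*0.54*5.46/0.033^2 = 34022.67
G_dB = 10*log10(34022.67) = 45.3 dB

45.3 dB


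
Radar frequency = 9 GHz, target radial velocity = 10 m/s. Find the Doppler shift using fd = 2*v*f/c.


fd = 2 * 10 * 9000000000.0 / 3e8 = 600.0 Hz

600.0 Hz


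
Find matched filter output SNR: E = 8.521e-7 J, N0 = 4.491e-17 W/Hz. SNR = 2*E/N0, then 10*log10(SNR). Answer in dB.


SNR_lin = 2 * 8.521e-7 / 4.491e-17 = 3.795e10
SNR_dB = 10*log10(3.795e10) = 105.8 dB

105.8 dB


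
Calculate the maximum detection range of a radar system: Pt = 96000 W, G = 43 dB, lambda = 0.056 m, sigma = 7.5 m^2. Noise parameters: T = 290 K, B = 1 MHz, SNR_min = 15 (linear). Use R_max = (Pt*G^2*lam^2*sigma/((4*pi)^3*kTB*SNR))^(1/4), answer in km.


G_lin = 10^(43/10) = 19952.62315
R^4 = 96000 * 19952.62315^2 * 0.056^2 * 7.5 / ((4*pi)^3 * 1.38e-23 * 290 * 1000000.0 * 15)
R^4 = 7.54589e21 m^4
R_max = (7.54589e21)^(1/4) = 294732.2 m = 294.7 km

294.7 km


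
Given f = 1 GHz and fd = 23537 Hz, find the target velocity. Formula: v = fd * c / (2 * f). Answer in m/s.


v = 23537 * 3e8 / (2 * 1000000000.0) = 3530.6 m/s

3530.6 m/s


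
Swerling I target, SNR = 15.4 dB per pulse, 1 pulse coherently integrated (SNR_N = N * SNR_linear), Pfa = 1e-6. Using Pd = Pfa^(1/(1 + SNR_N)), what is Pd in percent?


SNR_lin = 10^(15.4/10) = 34.67369
SNR_N = 1 * 34.67369 = 34.67369
1/(1 + SNR_N) = 1/35.67369 = 0.0280319
Pd = (1e-6)^0.0280319 = 0.6789
Pd = 67.9%

67.9%


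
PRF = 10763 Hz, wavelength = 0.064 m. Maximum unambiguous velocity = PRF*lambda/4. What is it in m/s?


V_ua = 10763 * 0.064 / 4 = 172.2 m/s

172.2 m/s


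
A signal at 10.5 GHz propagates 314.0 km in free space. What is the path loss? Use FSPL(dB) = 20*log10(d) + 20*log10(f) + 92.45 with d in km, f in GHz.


20*log10(314.0) = 49.94
20*log10(10.5) = 20.42
FSPL = 162.8 dB

162.8 dB


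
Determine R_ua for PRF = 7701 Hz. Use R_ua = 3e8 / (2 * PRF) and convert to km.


R_ua = 3e8 / (2 * 7701) = 19478.0 m = 19.5 km

19.5 km


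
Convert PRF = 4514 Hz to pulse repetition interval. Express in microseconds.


PRI = 1/4514 = 0.000221533 s = 221.5 us

221.5 us


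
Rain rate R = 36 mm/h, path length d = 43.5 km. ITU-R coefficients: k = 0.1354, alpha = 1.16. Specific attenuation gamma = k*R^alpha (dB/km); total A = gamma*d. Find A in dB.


gamma = 0.1354 * 36^1.16 = 8.648276 dB/km
A = 8.648276 * 43.5 = 376.2 dB

376.2 dB


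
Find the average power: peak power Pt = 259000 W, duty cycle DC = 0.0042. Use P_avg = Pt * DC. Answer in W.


P_avg = 259000 * 0.0042 = 1087.8 W

1087.8 W


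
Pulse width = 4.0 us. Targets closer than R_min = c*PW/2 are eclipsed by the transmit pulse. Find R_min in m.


R_min = 3e8 * 4.0e-6 / 2 = 600.0 m

600.0 m


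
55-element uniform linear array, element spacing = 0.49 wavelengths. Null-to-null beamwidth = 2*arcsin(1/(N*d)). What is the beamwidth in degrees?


1/(N*d) = 1/(55*0.49) = 0.037106
BW = 2*arcsin(0.037106) = 4.3 degrees

4.3 degrees


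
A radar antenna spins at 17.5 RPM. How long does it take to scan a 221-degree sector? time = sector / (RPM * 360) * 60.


t = 221 / (17.5 * 360) * 60 = 2.1 s

2.1 s


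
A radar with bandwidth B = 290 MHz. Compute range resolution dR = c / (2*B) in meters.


dR = 3e8 / (2 * 290000000.0) = 0.52 m

0.52 m


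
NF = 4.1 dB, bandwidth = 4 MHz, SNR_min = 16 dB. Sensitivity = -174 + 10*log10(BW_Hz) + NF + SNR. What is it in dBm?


10*log10(4000000.0) = 66.02
S = -174 + 66.02 + 4.1 + 16 = -87.9 dBm

-87.9 dBm


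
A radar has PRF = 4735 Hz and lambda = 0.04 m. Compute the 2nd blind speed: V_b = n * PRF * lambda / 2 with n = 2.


V_blind = 2 * 4735 * 0.04 / 2 = 189.4 m/s

189.4 m/s


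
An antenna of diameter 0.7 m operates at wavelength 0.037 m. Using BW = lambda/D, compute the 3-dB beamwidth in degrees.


BW_rad = 0.037 / 0.7 = 0.052857
BW_deg = 3.03 degrees

3.03 degrees
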